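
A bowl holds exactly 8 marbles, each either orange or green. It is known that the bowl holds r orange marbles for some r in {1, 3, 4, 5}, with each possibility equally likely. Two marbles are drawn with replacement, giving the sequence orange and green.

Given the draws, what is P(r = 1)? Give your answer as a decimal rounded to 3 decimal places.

0.132

For each hypothesis, P(data | H) works out to: P(data | r = 1) = (1/8)(7/8) = 7/64; P(data | r = 3) = (3/8)(5/8) = 15/64; P(data | r = 4) = (4/8)(4/8) = 1/4; P(data | r = 5) = (5/8)(3/8) = 15/64.
Weighting by the prior gives 1/4 · 7/64 = 7/256, 1/4 · 15/64 = 15/256, 1/4 · 1/4 = 1/16, 1/4 · 15/64 = 15/256; with total 53/256.
Hence P(r = 1 | data) = (7/256) / (53/256) = 7/53.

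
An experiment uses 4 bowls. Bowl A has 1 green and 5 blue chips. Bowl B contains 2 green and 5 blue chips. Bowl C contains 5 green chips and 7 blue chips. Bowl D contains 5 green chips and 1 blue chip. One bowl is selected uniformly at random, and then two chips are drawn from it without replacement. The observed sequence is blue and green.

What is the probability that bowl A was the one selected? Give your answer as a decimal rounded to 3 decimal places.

The likelihood of the observed sequence under each hypothesis: P(data | bowl A) = (5/6)(1/5) = 0.16667; P(data | bowl B) = (5/7)(2/6) = 0.2381; P(data | bowl C) = (7/12)(5/11) = 0.26515; P(data | bowl D) = (1/6)(5/5) = 0.16667.
Weighting by the prior gives 1/4 · 0.16667 = 0.041667, 1/4 · 0.2381 = 0.059524, 1/4 · 0.26515 = 0.066288, 1/4 · 0.16667 = 0.041667; summing to 0.20915.
So P(bowl A | data) = (0.041667) / (0.20915) = 0.19922.

0.199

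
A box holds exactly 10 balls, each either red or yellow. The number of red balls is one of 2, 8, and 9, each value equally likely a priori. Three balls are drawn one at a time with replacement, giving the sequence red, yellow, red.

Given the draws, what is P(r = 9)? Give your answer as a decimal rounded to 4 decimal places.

0.3361

For each hypothesis, P(data | H) works out to: P(data | r = 2) = (2/10)(8/10)(2/10) = 0.032; P(data | r = 8) = (8/10)(2/10)(8/10) = 0.128; P(data | r = 9) = (9/10)(1/10)(9/10) = 0.081.
The prior-weighted likelihoods are 1/3 · 0.032 = 0.010667, 1/3 · 0.128 = 0.042667, 1/3 · 0.081 = 0.027; these sum to 0.080333.
Therefore the posterior P(r = 9 | data) = (0.027) / (0.080333) = 0.3361.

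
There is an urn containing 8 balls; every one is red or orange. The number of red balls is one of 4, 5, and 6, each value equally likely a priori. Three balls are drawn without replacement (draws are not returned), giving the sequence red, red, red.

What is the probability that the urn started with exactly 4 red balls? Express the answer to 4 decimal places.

0.1176

Compute the likelihood of the observed sequence for each case: P(data | r = 4) = (4/8)(3/7)(2/6) = 1/14; P(data | r = 5) = (5/8)(4/7)(3/6) = 5/28; P(data | r = 6) = (6/8)(5/7)(4/6) = 5/14.
The prior-weighted likelihoods are 1/3 · 1/14 = 1/42, 1/3 · 5/28 = 5/84, 1/3 · 5/14 = 5/42; summing to 17/84.
Hence P(r = 4 | data) = (1/42) / (17/84) = 2/17.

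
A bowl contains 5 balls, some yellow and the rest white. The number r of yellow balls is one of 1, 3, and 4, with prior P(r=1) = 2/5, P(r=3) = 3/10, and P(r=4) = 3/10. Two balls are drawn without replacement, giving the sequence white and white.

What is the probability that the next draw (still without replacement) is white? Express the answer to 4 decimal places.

For each hypothesis, P(data | H) works out to: P(data | r = 1) = (4/5)(3/4) = 3/5; P(data | r = 3) = (2/5)(1/4) = 1/10; P(data | r = 4) = (1/5)(0/4) = 0.
Multiplying each by its prior: 2/5 · 3/5 = 6/25, 3/10 · 1/10 = 3/100, 3/10 · 0 = 0; summing to 27/100.
Normalising, the posterior is P(r = 1 | data) = 8/9, P(r = 3 | data) = 1/9, P(r = 4 | data) = 0.
So P(white next | data) = Σ P(white next | H) P(H | data) = (2/3)(8/9) + (0)(1/9) = 16/27.

0.5926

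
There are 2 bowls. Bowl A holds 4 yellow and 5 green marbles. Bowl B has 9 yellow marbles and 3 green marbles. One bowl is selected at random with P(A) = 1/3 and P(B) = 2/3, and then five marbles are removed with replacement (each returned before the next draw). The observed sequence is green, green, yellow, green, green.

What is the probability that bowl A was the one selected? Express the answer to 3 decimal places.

0.878

Compute the likelihood of the observed sequence for each case: P(data | bowl A) = (5/9)(5/9)(4/9)(5/9)(5/9) = 0.042338; P(data | bowl B) = (3/12)(3/12)(9/12)(3/12)(3/12) = 0.0029297.
The prior-weighted likelihoods are 1/3 · 0.042338 = 0.014113, 2/3 · 0.0029297 = 0.0019531; summing to 0.016066.
By Bayes' rule, P(bowl A | data) = (0.014113) / (0.016066) = 0.87843.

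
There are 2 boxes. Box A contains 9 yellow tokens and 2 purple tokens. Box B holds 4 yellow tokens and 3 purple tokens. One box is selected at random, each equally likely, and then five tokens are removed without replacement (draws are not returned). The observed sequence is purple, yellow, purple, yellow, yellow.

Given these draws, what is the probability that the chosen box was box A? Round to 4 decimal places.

0.2414

Under each hypothesis, the probability of the observed sequence is: P(data | box A) = (2/11)(9/10)(1/9)(8/8)(7/7) = 1/55; P(data | box B) = (3/7)(4/6)(2/5)(3/4)(2/3) = 2/35.
Multiplying each by its prior: 1/2 · 1/55 = 1/110, 1/2 · 2/35 = 1/35; with total 29/770.
By Bayes' rule, P(box A | data) = (1/110) / (29/770) = 7/29.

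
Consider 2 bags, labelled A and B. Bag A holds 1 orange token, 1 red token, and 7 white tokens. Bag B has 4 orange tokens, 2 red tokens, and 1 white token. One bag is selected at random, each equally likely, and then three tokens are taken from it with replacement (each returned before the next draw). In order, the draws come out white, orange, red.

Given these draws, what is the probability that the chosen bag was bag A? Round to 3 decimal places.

Compute the likelihood of the observed sequence for each case: P(data | bag A) = (7/9)(1/9)(1/9) = 0.0096022; P(data | bag B) = (1/7)(4/7)(2/7) = 0.023324.
Weighting by the prior gives 1/2 · 0.0096022 = 0.0048011, 1/2 · 0.023324 = 0.011662; summing to 0.016463.
So P(bag A | data) = (0.0048011) / (0.016463) = 0.29163.

0.292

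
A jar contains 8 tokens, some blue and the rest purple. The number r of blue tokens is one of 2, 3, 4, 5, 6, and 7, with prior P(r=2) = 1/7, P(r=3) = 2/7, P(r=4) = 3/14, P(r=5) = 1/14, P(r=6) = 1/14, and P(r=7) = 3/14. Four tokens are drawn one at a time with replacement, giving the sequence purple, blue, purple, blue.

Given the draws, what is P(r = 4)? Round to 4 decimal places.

Under each hypothesis, the probability of the observed sequence is: P(data | r = 2) = (6/8)(2/8)(6/8)(2/8) = 0.035156; P(data | r = 3) = (5/8)(3/8)(5/8)(3/8) = 0.054932; P(data | r = 4) = (4/8)(4/8)(4/8)(4/8) = 0.0625; P(data | r = 5) = (3/8)(5/8)(3/8)(5/8) = 0.054932; P(data | r = 6) = (2/8)(6/8)(2/8)(6/8) = 0.035156; P(data | r = 7) = (1/8)(7/8)(1/8)(7/8) = 0.011963.
Multiplying each by its prior: 1/7 · 0.035156 = 0.0050223, 2/7 · 0.054932 = 0.015695, 3/14 · 0.0625 = 0.013393, 1/14 · 0.054932 = 0.0039237, 1/14 · 0.035156 = 0.0025112, 3/14 · 0.011963 = 0.0025635; summing to 0.043108.
Therefore the posterior P(r = 4 | data) = (0.013393) / (0.043108) = 0.31068.

0.3107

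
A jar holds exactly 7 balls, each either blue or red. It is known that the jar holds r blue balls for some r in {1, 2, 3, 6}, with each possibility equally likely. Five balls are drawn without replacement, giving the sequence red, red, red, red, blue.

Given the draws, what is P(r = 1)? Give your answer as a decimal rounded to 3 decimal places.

Under each hypothesis, the probability of the observed sequence is: P(data | r = 1) = (6/7)(5/6)(4/5)(3/4)(1/3) = 1/7; P(data | r = 2) = (5/7)(4/6)(3/5)(2/4)(2/3) = 2/21; P(data | r = 3) = (4/7)(3/6)(2/5)(1/4)(3/3) = 1/35; P(data | r = 6) = (1/7)(0/6) = 0.
The prior-weighted likelihoods are 1/4 · 1/7 = 1/28, 1/4 · 2/21 = 1/42, 1/4 · 1/35 = 1/140, 1/4 · 0 = 0; these sum to 1/15.
So P(r = 1 | data) = (1/28) / (1/15) = 15/28.

0.536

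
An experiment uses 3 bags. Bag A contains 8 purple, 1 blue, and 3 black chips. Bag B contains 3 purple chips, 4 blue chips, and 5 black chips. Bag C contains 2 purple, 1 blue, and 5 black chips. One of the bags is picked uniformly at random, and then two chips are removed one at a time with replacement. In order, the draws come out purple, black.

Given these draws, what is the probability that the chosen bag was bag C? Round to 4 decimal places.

0.3659

Compute the likelihood of the observed sequence for each case: P(data | bag A) = (8/12)(3/12) = 1/6; P(data | bag B) = (3/12)(5/12) = 5/48; P(data | bag C) = (2/8)(5/8) = 5/32.
The prior-weighted likelihoods are 1/3 · 1/6 = 1/18, 1/3 · 5/48 = 5/144, 1/3 · 5/32 = 5/96; with total 41/288.
By Bayes' rule, P(bag C | data) = (5/96) / (41/288) = 15/41.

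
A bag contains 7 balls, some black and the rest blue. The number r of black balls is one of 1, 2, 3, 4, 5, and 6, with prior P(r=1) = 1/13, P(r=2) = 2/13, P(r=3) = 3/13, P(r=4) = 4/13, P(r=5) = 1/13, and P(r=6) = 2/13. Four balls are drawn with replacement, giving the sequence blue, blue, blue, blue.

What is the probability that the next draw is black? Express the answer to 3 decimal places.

For each hypothesis, P(data | H) works out to: P(data | r = 1) = (6/7)(6/7)(6/7)(6/7) = 0.53978; P(data | r = 2) = (5/7)(5/7)(5/7)(5/7) = 0.26031; P(data | r = 3) = (4/7)(4/7)(4/7)(4/7) = 0.10662; P(data | r = 4) = (3/7)(3/7)(3/7)(3/7) = 0.033736; P(data | r = 5) = (2/7)(2/7)(2/7)(2/7) = 0.0066639; P(data | r = 6) = (1/7)(1/7)(1/7)(1/7) = 0.00041649.
The prior-weighted likelihoods are 1/13 · 0.53978 = 0.041521, 2/13 · 0.26031 = 0.040047, 3/13 · 0.10662 = 0.024605, 4/13 · 0.033736 = 0.01038, 1/13 · 0.0066639 = 0.00051261, 2/13 · 0.00041649 = 6.4076e-05; summing to 0.11713.
Dividing through by the total gives posterior P(r = 1 | data) = 0.35449, P(r = 2 | data) = 0.3419, P(r = 3 | data) = 0.21007, P(r = 4 | data) = 0.088621, P(r = 5 | data) = 0.0043764, P(r = 6 | data) = 0.00054705.
So P(black next | data) = Σ P(black next | H) P(H | data) = (1/7)(0.35449) + (2/7)(0.3419) + (3/7)(0.21007) + (4/7)(0.088621) + (5/7)(0.0043764) + (6/7)(0.00054705) = 0.29259.

0.293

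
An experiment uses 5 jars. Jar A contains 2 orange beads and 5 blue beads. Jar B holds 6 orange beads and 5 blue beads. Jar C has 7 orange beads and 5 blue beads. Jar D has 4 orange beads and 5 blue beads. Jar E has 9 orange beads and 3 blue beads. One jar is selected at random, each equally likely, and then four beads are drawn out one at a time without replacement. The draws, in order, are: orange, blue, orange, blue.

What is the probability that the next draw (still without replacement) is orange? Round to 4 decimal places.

The likelihood of the observed sequence under each hypothesis: P(data | jar A) = (2/7)(5/6)(1/5)(4/4) = 0.047619; P(data | jar B) = (6/11)(5/10)(5/9)(4/8) = 0.075758; P(data | jar C) = (7/12)(5/11)(6/10)(4/9) = 0.070707; P(data | jar D) = (4/9)(5/8)(3/7)(4/6) = 0.079365; P(data | jar E) = (9/12)(3/11)(8/10)(2/9) = 0.036364.
Weighting by the prior gives 1/5 · 0.047619 = 0.0095238, 1/5 · 0.075758 = 0.015152, 1/5 · 0.070707 = 0.014141, 1/5 · 0.079365 = 0.015873, 1/5 · 0.036364 = 0.0072727; these sum to 0.061962.
Normalising, the posterior is P(jar A | data) = 0.1537, P(jar B | data) = 0.24453, P(jar C | data) = 0.22823, P(jar D | data) = 0.25617, P(jar E | data) = 0.11737.
Averaging over the posterior, P(orange next | data) = (0)(0.1537) + (4/7)(0.24453) + (5/8)(0.22823) + (2/5)(0.25617) + (7/8)(0.11737) = 0.48754.

0.4875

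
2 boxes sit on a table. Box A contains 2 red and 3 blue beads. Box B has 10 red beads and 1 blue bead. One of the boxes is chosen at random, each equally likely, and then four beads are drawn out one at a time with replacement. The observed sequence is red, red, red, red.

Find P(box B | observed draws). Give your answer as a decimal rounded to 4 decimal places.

0.9639

For each hypothesis, P(data | H) works out to: P(data | box A) = (2/5)(2/5)(2/5)(2/5) = 0.0256; P(data | box B) = (10/11)(10/11)(10/11)(10/11) = 0.68301.
The prior-weighted likelihoods are 1/2 · 0.0256 = 0.0128, 1/2 · 0.68301 = 0.34151; these sum to 0.35431.
Therefore the posterior P(box B | data) = (0.34151) / (0.35431) = 0.96387.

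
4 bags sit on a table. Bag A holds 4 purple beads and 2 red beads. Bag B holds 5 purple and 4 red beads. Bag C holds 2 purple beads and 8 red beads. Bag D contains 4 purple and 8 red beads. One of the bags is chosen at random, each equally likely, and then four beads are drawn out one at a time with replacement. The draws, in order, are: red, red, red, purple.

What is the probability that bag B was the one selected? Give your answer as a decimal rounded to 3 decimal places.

Under each hypothesis, the probability of the observed sequence is: P(data | bag A) = (2/6)(2/6)(2/6)(4/6) = 0.024691; P(data | bag B) = (4/9)(4/9)(4/9)(5/9) = 0.048773; P(data | bag C) = (8/10)(8/10)(8/10)(2/10) = 0.1024; P(data | bag D) = (8/12)(8/12)(8/12)(4/12) = 0.098765.
The prior-weighted likelihoods are 1/4 · 0.024691 = 0.0061728, 1/4 · 0.048773 = 0.012193, 1/4 · 0.1024 = 0.0256, 1/4 · 0.098765 = 0.024691; with total 0.068657.
So P(bag B | data) = (0.012193) / (0.068657) = 0.1776.

0.178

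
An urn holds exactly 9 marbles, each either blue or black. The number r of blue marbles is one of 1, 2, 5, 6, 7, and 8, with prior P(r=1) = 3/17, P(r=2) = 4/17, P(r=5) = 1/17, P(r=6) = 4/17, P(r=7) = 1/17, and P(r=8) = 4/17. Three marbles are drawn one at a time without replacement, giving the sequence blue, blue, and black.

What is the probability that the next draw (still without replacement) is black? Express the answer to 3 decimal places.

0.286

For each hypothesis, P(data | H) works out to: P(data | r = 1) = (1/9)(0/8) = 0; P(data | r = 2) = (2/9)(1/8)(7/7) = 0.027778; P(data | r = 5) = (5/9)(4/8)(4/7) = 0.15873; P(data | r = 6) = (6/9)(5/8)(3/7) = 0.17857; P(data | r = 7) = (7/9)(6/8)(2/7) = 0.16667; P(data | r = 8) = (8/9)(7/8)(1/7) = 0.11111.
Weighting by the prior gives 3/17 · 0 = 0, 4/17 · 0.027778 = 0.0065359, 1/17 · 0.15873 = 0.0093371, 4/17 · 0.17857 = 0.042017, 1/17 · 0.16667 = 0.0098039, 4/17 · 0.11111 = 0.026144; with total 0.093838.
Normalising, the posterior is P(r = 1 | data) = 0, P(r = 2 | data) = 0.069652, P(r = 5 | data) = 0.099502, P(r = 6 | data) = 0.44776, P(r = 7 | data) = 0.10448, P(r = 8 | data) = 0.27861.
So P(black next | data) = Σ P(black next | H) P(H | data) = (1)(0.069652) + (1/2)(0.099502) + (1/3)(0.44776) + (1/6)(0.10448) + (0)(0.27861) = 0.28607.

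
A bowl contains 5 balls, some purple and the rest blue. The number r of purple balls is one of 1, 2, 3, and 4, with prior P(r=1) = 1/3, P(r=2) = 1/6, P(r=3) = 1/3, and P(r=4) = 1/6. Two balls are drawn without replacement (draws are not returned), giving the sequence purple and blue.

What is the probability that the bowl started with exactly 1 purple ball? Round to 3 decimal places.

The likelihood of the observed sequence under each hypothesis: P(data | r = 1) = (1/5)(4/4) = 1/5; P(data | r = 2) = (2/5)(3/4) = 3/10; P(data | r = 3) = (3/5)(2/4) = 3/10; P(data | r = 4) = (4/5)(1/4) = 1/5.
The prior-weighted likelihoods are 1/3 · 1/5 = 1/15, 1/6 · 3/10 = 1/20, 1/3 · 3/10 = 1/10, 1/6 · 1/5 = 1/30; with total 1/4.
By Bayes' rule, P(r = 1 | data) = (1/15) / (1/4) = 4/15.

0.267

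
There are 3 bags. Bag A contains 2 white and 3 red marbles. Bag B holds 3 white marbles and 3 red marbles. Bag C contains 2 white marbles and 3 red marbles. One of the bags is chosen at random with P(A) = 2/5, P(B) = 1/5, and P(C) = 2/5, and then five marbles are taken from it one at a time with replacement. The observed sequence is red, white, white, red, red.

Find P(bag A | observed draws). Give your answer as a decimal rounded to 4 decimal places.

0.4078

The likelihood of the observed sequence under each hypothesis: P(data | bag A) = (3/5)(2/5)(2/5)(3/5)(3/5) = 0.03456; P(data | bag B) = (3/6)(3/6)(3/6)(3/6)(3/6) = 0.03125; P(data | bag C) = (3/5)(2/5)(2/5)(3/5)(3/5) = 0.03456.
The prior-weighted likelihoods are 2/5 · 0.03456 = 0.013824, 1/5 · 0.03125 = 0.00625, 2/5 · 0.03456 = 0.013824; with total 0.033898.
Therefore the posterior P(bag A | data) = (0.013824) / (0.033898) = 0.40781.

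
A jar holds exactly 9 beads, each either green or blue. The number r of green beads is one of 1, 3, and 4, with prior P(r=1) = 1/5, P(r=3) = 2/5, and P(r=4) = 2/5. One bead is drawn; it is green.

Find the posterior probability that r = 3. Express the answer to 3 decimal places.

Under each hypothesis, the probability of this draw is: P(data | r = 1) = (1/9) = 1/9; P(data | r = 3) = (3/9) = 1/3; P(data | r = 4) = (4/9) = 4/9.
The prior-weighted likelihoods are 1/5 · 1/9 = 1/45, 2/5 · 1/3 = 2/15, 2/5 · 4/9 = 8/45; with total 1/3.
So P(r = 3 | data) = (2/15) / (1/3) = 2/5.

0.400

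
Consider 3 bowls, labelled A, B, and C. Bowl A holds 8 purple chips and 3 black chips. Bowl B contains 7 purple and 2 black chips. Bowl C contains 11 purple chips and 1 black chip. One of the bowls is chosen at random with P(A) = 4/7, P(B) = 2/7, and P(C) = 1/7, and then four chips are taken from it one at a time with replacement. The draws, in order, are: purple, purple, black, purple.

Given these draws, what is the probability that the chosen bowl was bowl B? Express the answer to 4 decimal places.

The likelihood of the observed sequence under each hypothesis: P(data | bowl A) = (8/11)(8/11)(3/11)(8/11) = 0.10491; P(data | bowl B) = (7/9)(7/9)(2/9)(7/9) = 0.10456; P(data | bowl C) = (11/12)(11/12)(1/12)(11/12) = 0.064188.
The prior-weighted likelihoods are 4/7 · 0.10491 = 0.059949, 2/7 · 0.10456 = 0.029873, 1/7 · 0.064188 = 0.0091697; these sum to 0.098992.
So P(bowl B | data) = (0.029873) / (0.098992) = 0.30178.

0.3018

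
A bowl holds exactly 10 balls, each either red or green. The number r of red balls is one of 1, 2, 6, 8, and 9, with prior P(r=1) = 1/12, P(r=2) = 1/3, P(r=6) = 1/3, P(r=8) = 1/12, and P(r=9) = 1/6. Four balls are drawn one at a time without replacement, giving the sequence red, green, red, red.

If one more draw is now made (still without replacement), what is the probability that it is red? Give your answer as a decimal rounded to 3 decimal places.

0.702

The likelihood of the observed sequence under each hypothesis: P(data | r = 1) = (1/10)(9/9)(0/8) = 0; P(data | r = 2) = (2/10)(8/9)(1/8)(0/7) = 0; P(data | r = 6) = (6/10)(4/9)(5/8)(4/7) = 2/21; P(data | r = 8) = (8/10)(2/9)(7/8)(6/7) = 2/15; P(data | r = 9) = (9/10)(1/9)(8/8)(7/7) = 1/10.
Weighting by the prior gives 1/12 · 0 = 0, 1/3 · 0 = 0, 1/3 · 2/21 = 2/63, 1/12 · 2/15 = 1/90, 1/6 · 1/10 = 1/60; these sum to 5/84.
The posterior is then P(r = 1 | data) = 0, P(r = 2 | data) = 0, P(r = 6 | data) = 8/15, P(r = 8 | data) = 14/75, P(r = 9 | data) = 7/25.
So P(red next | data) = Σ P(red next | H) P(H | data) = (1/2)(8/15) + (5/6)(14/75) + (1)(7/25) = 158/225.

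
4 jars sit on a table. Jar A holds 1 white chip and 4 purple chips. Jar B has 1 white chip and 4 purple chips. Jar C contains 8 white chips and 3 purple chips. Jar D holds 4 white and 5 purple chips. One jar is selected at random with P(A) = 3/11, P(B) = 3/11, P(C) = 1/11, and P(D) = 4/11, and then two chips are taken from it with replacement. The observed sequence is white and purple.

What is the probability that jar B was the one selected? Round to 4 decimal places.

The likelihood of the observed sequence under each hypothesis: P(data | jar A) = (1/5)(4/5) = 0.16; P(data | jar B) = (1/5)(4/5) = 0.16; P(data | jar C) = (8/11)(3/11) = 0.19835; P(data | jar D) = (4/9)(5/9) = 0.24691.
Multiplying each by its prior: 3/11 · 0.16 = 0.043636, 3/11 · 0.16 = 0.043636, 1/11 · 0.19835 = 0.018032, 4/11 · 0.24691 = 0.089787; with total 0.19509.
Hence P(jar B | data) = (0.043636) / (0.19509) = 0.22367.

0.2237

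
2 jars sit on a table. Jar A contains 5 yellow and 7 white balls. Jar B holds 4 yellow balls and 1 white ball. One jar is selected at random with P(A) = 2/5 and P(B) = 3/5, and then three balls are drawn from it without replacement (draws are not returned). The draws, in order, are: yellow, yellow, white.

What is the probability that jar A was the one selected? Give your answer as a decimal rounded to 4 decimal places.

Under each hypothesis, the probability of the observed sequence is: P(data | jar A) = (5/12)(4/11)(7/10) = 7/66; P(data | jar B) = (4/5)(3/4)(1/3) = 1/5.
Multiplying each by its prior: 2/5 · 7/66 = 7/165, 3/5 · 1/5 = 3/25; summing to 134/825.
Hence P(jar A | data) = (7/165) / (134/825) = 35/134.

0.2612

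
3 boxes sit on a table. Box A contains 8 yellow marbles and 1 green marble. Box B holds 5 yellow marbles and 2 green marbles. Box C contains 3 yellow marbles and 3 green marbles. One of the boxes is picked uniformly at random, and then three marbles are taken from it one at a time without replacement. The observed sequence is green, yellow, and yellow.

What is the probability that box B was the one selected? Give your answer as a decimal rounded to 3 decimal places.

0.422

The likelihood of the observed sequence under each hypothesis: P(data | box A) = (1/9)(8/8)(7/7) = 0.11111; P(data | box B) = (2/7)(5/6)(4/5) = 0.19048; P(data | box C) = (3/6)(3/5)(2/4) = 0.15.
Multiplying each by its prior: 1/3 · 0.11111 = 0.037037, 1/3 · 0.19048 = 0.063492, 1/3 · 0.15 = 0.05; these sum to 0.15053.
Hence P(box B | data) = (0.063492) / (0.15053) = 0.42179.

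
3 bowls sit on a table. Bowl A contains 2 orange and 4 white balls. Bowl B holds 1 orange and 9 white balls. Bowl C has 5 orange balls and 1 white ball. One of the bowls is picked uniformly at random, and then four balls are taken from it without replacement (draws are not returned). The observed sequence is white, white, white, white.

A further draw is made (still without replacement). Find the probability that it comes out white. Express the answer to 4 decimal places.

The likelihood of the observed sequence under each hypothesis: P(data | bowl A) = (4/6)(3/5)(2/4)(1/3) = 1/15; P(data | bowl B) = (9/10)(8/9)(7/8)(6/7) = 3/5; P(data | bowl C) = (1/6)(0/5) = 0.
The prior-weighted likelihoods are 1/3 · 1/15 = 1/45, 1/3 · 3/5 = 1/5, 1/3 · 0 = 0; with total 2/9.
The posterior is then P(bowl A | data) = 1/10, P(bowl B | data) = 9/10, P(bowl C | data) = 0.
The predictive probability is P(white next | data) = (0)(1/10) + (5/6)(9/10) = 3/4.

0.7500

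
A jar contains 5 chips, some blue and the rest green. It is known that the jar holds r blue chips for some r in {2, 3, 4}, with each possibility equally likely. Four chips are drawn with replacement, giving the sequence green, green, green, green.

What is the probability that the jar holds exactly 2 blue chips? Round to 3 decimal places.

0.827

Under each hypothesis, the probability of the observed sequence is: P(data | r = 2) = (3/5)(3/5)(3/5)(3/5) = 0.1296; P(data | r = 3) = (2/5)(2/5)(2/5)(2/5) = 0.0256; P(data | r = 4) = (1/5)(1/5)(1/5)(1/5) = 0.0016.
Weighting by the prior gives 1/3 · 0.1296 = 0.0432, 1/3 · 0.0256 = 0.0085333, 1/3 · 0.0016 = 0.00053333; these sum to 0.052267.
By Bayes' rule, P(r = 2 | data) = (0.0432) / (0.052267) = 0.82653.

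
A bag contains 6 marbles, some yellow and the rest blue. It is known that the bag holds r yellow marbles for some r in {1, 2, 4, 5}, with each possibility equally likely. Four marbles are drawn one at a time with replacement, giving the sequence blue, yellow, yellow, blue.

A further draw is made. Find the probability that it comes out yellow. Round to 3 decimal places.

For each hypothesis, P(data | H) works out to: P(data | r = 1) = (5/6)(1/6)(1/6)(5/6) = 0.01929; P(data | r = 2) = (4/6)(2/6)(2/6)(4/6) = 0.049383; P(data | r = 4) = (2/6)(4/6)(4/6)(2/6) = 0.049383; P(data | r = 5) = (1/6)(5/6)(5/6)(1/6) = 0.01929.
Weighting by the prior gives 1/4 · 0.01929 = 0.0048225, 1/4 · 0.049383 = 0.012346, 1/4 · 0.049383 = 0.012346, 1/4 · 0.01929 = 0.0048225; with total 0.034336.
Normalising, the posterior is P(r = 1 | data) = 0.14045, P(r = 2 | data) = 0.35955, P(r = 4 | data) = 0.35955, P(r = 5 | data) = 0.14045.
The predictive probability is P(yellow next | data) = (1/6)(0.14045) + (1/3)(0.35955) + (2/3)(0.35955) + (5/6)(0.14045) = 0.5.

0.500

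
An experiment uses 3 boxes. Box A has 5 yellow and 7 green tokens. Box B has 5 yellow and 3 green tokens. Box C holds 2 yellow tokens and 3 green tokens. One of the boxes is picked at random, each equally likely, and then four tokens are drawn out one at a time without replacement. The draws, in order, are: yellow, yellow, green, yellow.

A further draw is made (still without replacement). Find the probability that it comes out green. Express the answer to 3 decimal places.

0.562

Compute the likelihood of the observed sequence for each case: P(data | box A) = (5/12)(4/11)(7/10)(3/9) = 0.035354; P(data | box B) = (5/8)(4/7)(3/6)(3/5) = 0.10714; P(data | box C) = (2/5)(1/4)(3/3)(0/2) = 0.
Multiplying each by its prior: 1/3 · 0.035354 = 0.011785, 1/3 · 0.10714 = 0.035714, 1/3 · 0 = 0; these sum to 0.047499.
Normalising, the posterior is P(box A | data) = 0.2481, P(box B | data) = 0.7519, P(box C | data) = 0.
The predictive probability is P(green next | data) = (3/4)(0.2481) + (1/2)(0.7519) = 0.56203.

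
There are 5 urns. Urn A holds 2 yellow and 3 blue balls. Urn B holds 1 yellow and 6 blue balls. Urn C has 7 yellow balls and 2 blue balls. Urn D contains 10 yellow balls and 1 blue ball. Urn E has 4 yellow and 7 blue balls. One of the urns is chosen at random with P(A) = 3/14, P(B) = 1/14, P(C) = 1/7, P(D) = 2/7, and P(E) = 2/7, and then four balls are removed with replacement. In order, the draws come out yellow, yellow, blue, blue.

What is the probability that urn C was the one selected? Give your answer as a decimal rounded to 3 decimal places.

0.122

The likelihood of the observed sequence under each hypothesis: P(data | urn A) = (2/5)(2/5)(3/5)(3/5) = 0.0576; P(data | urn B) = (1/7)(1/7)(6/7)(6/7) = 0.014994; P(data | urn C) = (7/9)(7/9)(2/9)(2/9) = 0.029873; P(data | urn D) = (10/11)(10/11)(1/11)(1/11) = 0.0068301; P(data | urn E) = (4/11)(4/11)(7/11)(7/11) = 0.053548.
The prior-weighted likelihoods are 3/14 · 0.0576 = 0.012343, 1/14 · 0.014994 = 0.001071, 1/7 · 0.029873 = 0.0042676, 2/7 · 0.0068301 = 0.0019515, 2/7 · 0.053548 = 0.0153; summing to 0.034932.
So P(urn C | data) = (0.0042676) / (0.034932) = 0.12217.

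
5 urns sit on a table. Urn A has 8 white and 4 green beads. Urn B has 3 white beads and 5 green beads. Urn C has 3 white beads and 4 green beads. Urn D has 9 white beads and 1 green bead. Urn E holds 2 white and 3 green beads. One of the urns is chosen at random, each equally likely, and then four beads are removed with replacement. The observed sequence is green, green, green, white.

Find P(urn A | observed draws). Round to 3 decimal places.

0.087

Under each hypothesis, the probability of the observed sequence is: P(data | urn A) = (4/12)(4/12)(4/12)(8/12) = 0.024691; P(data | urn B) = (5/8)(5/8)(5/8)(3/8) = 0.091553; P(data | urn C) = (4/7)(4/7)(4/7)(3/7) = 0.079967; P(data | urn D) = (1/10)(1/10)(1/10)(9/10) = 0.0009; P(data | urn E) = (3/5)(3/5)(3/5)(2/5) = 0.0864.
The prior-weighted likelihoods are 1/5 · 0.024691 = 0.0049383, 1/5 · 0.091553 = 0.018311, 1/5 · 0.079967 = 0.015993, 1/5 · 0.0009 = 0.00018, 1/5 · 0.0864 = 0.01728; with total 0.056702.
Therefore the posterior P(urn A | data) = (0.0049383) / (0.056702) = 0.087091.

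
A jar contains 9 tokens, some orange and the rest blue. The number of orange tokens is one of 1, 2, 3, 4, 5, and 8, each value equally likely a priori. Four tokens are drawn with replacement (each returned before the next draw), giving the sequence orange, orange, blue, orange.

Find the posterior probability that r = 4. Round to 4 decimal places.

The likelihood of the observed sequence under each hypothesis: P(data | r = 1) = (1/9)(1/9)(8/9)(1/9) = 0.0012193; P(data | r = 2) = (2/9)(2/9)(7/9)(2/9) = 0.0085353; P(data | r = 3) = (3/9)(3/9)(6/9)(3/9) = 0.024691; P(data | r = 4) = (4/9)(4/9)(5/9)(4/9) = 0.048773; P(data | r = 5) = (5/9)(5/9)(4/9)(5/9) = 0.076208; P(data | r = 8) = (8/9)(8/9)(1/9)(8/9) = 0.078037.
Weighting by the prior gives 1/6 · 0.0012193 = 0.00020322, 1/6 · 0.0085353 = 0.0014225, 1/6 · 0.024691 = 0.0041152, 1/6 · 0.048773 = 0.0081288, 1/6 · 0.076208 = 0.012701, 1/6 · 0.078037 = 0.013006; with total 0.039577.
Therefore the posterior P(r = 4 | data) = (0.0081288) / (0.039577) = 0.20539.

0.2054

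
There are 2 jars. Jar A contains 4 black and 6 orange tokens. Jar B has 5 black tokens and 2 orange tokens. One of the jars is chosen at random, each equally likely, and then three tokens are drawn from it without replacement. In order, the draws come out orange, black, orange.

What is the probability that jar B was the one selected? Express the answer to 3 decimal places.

0.222

Under each hypothesis, the probability of the observed sequence is: P(data | jar A) = (6/10)(4/9)(5/8) = 1/6; P(data | jar B) = (2/7)(5/6)(1/5) = 1/21.
The prior-weighted likelihoods are 1/2 · 1/6 = 1/12, 1/2 · 1/21 = 1/42; summing to 3/28.
Hence P(jar B | data) = (1/42) / (3/28) = 2/9.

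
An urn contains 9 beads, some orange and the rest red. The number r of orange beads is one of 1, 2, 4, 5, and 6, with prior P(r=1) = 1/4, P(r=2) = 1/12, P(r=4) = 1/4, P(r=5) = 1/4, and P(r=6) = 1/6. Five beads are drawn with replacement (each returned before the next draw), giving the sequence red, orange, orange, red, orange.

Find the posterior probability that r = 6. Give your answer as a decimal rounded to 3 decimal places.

Under each hypothesis, the probability of the observed sequence is: P(data | r = 1) = (8/9)(1/9)(1/9)(8/9)(1/9) = 0.0010838; P(data | r = 2) = (7/9)(2/9)(2/9)(7/9)(2/9) = 0.0066386; P(data | r = 4) = (5/9)(4/9)(4/9)(5/9)(4/9) = 0.027096; P(data | r = 5) = (4/9)(5/9)(5/9)(4/9)(5/9) = 0.03387; P(data | r = 6) = (3/9)(6/9)(6/9)(3/9)(6/9) = 0.032922.
Weighting by the prior gives 1/4 · 0.0010838 = 0.00027096, 1/12 · 0.0066386 = 0.00055321, 1/4 · 0.027096 = 0.006774, 1/4 · 0.03387 = 0.0084675, 1/6 · 0.032922 = 0.005487; with total 0.021553.
So P(r = 6 | data) = (0.005487) / (0.021553) = 0.25458.

0.255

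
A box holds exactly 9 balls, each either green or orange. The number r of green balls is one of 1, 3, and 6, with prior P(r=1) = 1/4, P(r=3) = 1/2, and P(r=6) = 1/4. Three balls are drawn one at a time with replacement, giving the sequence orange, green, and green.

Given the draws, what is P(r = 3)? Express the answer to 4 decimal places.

Compute the likelihood of the observed sequence for each case: P(data | r = 1) = (8/9)(1/9)(1/9) = 8/729; P(data | r = 3) = (6/9)(3/9)(3/9) = 2/27; P(data | r = 6) = (3/9)(6/9)(6/9) = 4/27.
The prior-weighted likelihoods are 1/4 · 8/729 = 2/729, 1/2 · 2/27 = 1/27, 1/4 · 4/27 = 1/27; these sum to 56/729.
So P(r = 3 | data) = (1/27) / (56/729) = 27/56.

0.4821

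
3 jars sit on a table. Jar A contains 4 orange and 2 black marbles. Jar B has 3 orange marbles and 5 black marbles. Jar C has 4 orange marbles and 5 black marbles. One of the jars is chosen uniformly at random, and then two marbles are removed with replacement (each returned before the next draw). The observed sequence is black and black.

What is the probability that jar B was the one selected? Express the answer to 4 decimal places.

0.4820

Under each hypothesis, the probability of the observed sequence is: P(data | jar A) = (2/6)(2/6) = 0.11111; P(data | jar B) = (5/8)(5/8) = 0.39062; P(data | jar C) = (5/9)(5/9) = 0.30864.
Multiplying each by its prior: 1/3 · 0.11111 = 0.037037, 1/3 · 0.39062 = 0.13021, 1/3 · 0.30864 = 0.10288; with total 0.27013.
So P(jar B | data) = (0.13021) / (0.27013) = 0.48203.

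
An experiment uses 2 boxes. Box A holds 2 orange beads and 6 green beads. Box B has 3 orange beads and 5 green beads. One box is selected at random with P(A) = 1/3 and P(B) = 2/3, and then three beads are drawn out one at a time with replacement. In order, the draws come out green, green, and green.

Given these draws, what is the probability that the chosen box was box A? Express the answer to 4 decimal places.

For each hypothesis, P(data | H) works out to: P(data | box A) = (6/8)(6/8)(6/8) = 27/64; P(data | box B) = (5/8)(5/8)(5/8) = 125/512.
Weighting by the prior gives 1/3 · 27/64 = 9/64, 2/3 · 125/512 = 125/768; summing to 233/768.
By Bayes' rule, P(box A | data) = (9/64) / (233/768) = 108/233.

0.4635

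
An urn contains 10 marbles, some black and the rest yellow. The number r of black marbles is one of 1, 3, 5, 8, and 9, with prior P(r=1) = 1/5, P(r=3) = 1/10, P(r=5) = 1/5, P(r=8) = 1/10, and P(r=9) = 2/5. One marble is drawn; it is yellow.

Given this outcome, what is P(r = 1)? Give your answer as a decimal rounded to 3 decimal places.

0.439

For each hypothesis, P(data | H) works out to: P(data | r = 1) = (9/10) = 9/10; P(data | r = 3) = (7/10) = 7/10; P(data | r = 5) = (5/10) = 1/2; P(data | r = 8) = (2/10) = 1/5; P(data | r = 9) = (1/10) = 1/10.
Multiplying each by its prior: 1/5 · 9/10 = 9/50, 1/10 · 7/10 = 7/100, 1/5 · 1/2 = 1/10, 1/10 · 1/5 = 1/50, 2/5 · 1/10 = 1/25; these sum to 41/100.
Hence P(r = 1 | data) = (9/50) / (41/100) = 18/41.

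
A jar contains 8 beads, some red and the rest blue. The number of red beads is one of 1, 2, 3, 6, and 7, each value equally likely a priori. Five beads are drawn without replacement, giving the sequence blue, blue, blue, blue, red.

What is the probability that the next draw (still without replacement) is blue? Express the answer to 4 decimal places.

0.7500

The likelihood of the observed sequence under each hypothesis: P(data | r = 1) = (7/8)(6/7)(5/6)(4/5)(1/4) = 1/8; P(data | r = 2) = (6/8)(5/7)(4/6)(3/5)(2/4) = 3/28; P(data | r = 3) = (5/8)(4/7)(3/6)(2/5)(3/4) = 3/56; P(data | r = 6) = (2/8)(1/7)(0/6) = 0; P(data | r = 7) = (1/8)(0/7) = 0.
Weighting by the prior gives 1/5 · 1/8 = 1/40, 1/5 · 3/28 = 3/140, 1/5 · 3/56 = 3/280, 1/5 · 0 = 0, 1/5 · 0 = 0; with total 2/35.
Normalising, the posterior is P(r = 1 | data) = 7/16, P(r = 2 | data) = 3/8, P(r = 3 | data) = 3/16, P(r = 6 | data) = 0, P(r = 7 | data) = 0.
The predictive probability is P(blue next | data) = (1)(7/16) + (2/3)(3/8) + (1/3)(3/16) = 3/4.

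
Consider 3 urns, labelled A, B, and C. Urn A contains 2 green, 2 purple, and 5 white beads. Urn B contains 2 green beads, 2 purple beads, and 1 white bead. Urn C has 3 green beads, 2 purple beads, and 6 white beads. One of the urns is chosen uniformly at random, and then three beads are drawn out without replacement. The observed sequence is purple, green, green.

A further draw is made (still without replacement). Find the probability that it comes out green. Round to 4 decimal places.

The likelihood of the observed sequence under each hypothesis: P(data | urn A) = (2/9)(2/8)(1/7) = 0.0079365; P(data | urn B) = (2/5)(2/4)(1/3) = 0.066667; P(data | urn C) = (2/11)(3/10)(2/9) = 0.012121.
Multiplying each by its prior: 1/3 · 0.0079365 = 0.0026455, 1/3 · 0.066667 = 0.022222, 1/3 · 0.012121 = 0.0040404; these sum to 0.028908.
The posterior is then P(urn A | data) = 0.091514, P(urn B | data) = 0.76872, P(urn C | data) = 0.13977.
Averaging over the posterior, P(green next | data) = (0)(0.091514) + (0)(0.76872) + (1/8)(0.13977) = 0.017471.

0.0175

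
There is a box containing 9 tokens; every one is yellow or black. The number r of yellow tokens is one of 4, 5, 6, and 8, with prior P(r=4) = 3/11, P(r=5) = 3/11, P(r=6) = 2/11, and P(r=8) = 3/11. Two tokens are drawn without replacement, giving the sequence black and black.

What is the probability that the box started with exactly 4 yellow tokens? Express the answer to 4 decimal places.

0.5556

Under each hypothesis, the probability of the observed sequence is: P(data | r = 4) = (5/9)(4/8) = 5/18; P(data | r = 5) = (4/9)(3/8) = 1/6; P(data | r = 6) = (3/9)(2/8) = 1/12; P(data | r = 8) = (1/9)(0/8) = 0.
The prior-weighted likelihoods are 3/11 · 5/18 = 5/66, 3/11 · 1/6 = 1/22, 2/11 · 1/12 = 1/66, 3/11 · 0 = 0; summing to 3/22.
By Bayes' rule, P(r = 4 | data) = (5/66) / (3/22) = 5/9.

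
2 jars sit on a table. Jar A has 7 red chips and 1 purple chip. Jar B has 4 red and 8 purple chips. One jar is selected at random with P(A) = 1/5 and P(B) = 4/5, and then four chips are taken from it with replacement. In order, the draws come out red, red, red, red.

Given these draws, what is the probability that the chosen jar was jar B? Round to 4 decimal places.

0.0777

Under each hypothesis, the probability of the observed sequence is: P(data | jar A) = (7/8)(7/8)(7/8)(7/8) = 0.58618; P(data | jar B) = (4/12)(4/12)(4/12)(4/12) = 0.012346.
Weighting by the prior gives 1/5 · 0.58618 = 0.11724, 4/5 · 0.012346 = 0.0098765; summing to 0.12711.
So P(jar B | data) = (0.0098765) / (0.12711) = 0.077699.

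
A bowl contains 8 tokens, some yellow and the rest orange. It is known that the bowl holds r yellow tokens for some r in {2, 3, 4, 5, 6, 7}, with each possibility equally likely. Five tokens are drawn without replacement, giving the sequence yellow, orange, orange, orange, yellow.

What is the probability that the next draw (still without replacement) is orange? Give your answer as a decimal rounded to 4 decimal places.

Under each hypothesis, the probability of the observed sequence is: P(data | r = 2) = (2/8)(6/7)(5/6)(4/5)(1/4) = 1/28; P(data | r = 3) = (3/8)(5/7)(4/6)(3/5)(2/4) = 3/56; P(data | r = 4) = (4/8)(4/7)(3/6)(2/5)(3/4) = 3/70; P(data | r = 5) = (5/8)(3/7)(2/6)(1/5)(4/4) = 1/56; P(data | r = 6) = (6/8)(2/7)(1/6)(0/5) = 0; P(data | r = 7) = (7/8)(1/7)(0/6) = 0.
Weighting by the prior gives 1/6 · 1/28 = 1/168, 1/6 · 3/56 = 1/112, 1/6 · 3/70 = 1/140, 1/6 · 1/56 = 1/336, 1/6 · 0 = 0, 1/6 · 0 = 0; summing to 1/40.
Normalising, the posterior is P(r = 2 | data) = 5/21, P(r = 3 | data) = 5/14, P(r = 4 | data) = 2/7, P(r = 5 | data) = 5/42, P(r = 6 | data) = 0, P(r = 7 | data) = 0.
So P(orange next | data) = Σ P(orange next | H) P(H | data) = (1)(5/21) + (2/3)(5/14) + (1/3)(2/7) + (0)(5/42) = 4/7.

0.5714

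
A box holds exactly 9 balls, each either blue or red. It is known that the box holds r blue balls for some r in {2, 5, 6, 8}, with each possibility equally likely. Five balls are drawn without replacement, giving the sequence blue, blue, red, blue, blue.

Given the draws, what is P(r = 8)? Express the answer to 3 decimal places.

The likelihood of the observed sequence under each hypothesis: P(data | r = 2) = (2/9)(1/8)(7/7)(0/6) = 0; P(data | r = 5) = (5/9)(4/8)(4/7)(3/6)(2/5) = 2/63; P(data | r = 6) = (6/9)(5/8)(3/7)(4/6)(3/5) = 1/14; P(data | r = 8) = (8/9)(7/8)(1/7)(6/6)(5/5) = 1/9.
The prior-weighted likelihoods are 1/4 · 0 = 0, 1/4 · 2/63 = 1/126, 1/4 · 1/14 = 1/56, 1/4 · 1/9 = 1/36; these sum to 3/56.
Therefore the posterior P(r = 8 | data) = (1/36) / (3/56) = 14/27.

0.519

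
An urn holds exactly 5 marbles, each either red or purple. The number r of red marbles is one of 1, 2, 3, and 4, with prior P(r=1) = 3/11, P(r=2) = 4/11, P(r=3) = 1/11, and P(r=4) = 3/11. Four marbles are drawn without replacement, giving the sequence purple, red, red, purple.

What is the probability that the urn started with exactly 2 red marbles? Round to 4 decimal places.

0.8000

For each hypothesis, P(data | H) works out to: P(data | r = 1) = (4/5)(1/4)(0/3) = 0; P(data | r = 2) = (3/5)(2/4)(1/3)(2/2) = 1/10; P(data | r = 3) = (2/5)(3/4)(2/3)(1/2) = 1/10; P(data | r = 4) = (1/5)(4/4)(3/3)(0/2) = 0.
Weighting by the prior gives 3/11 · 0 = 0, 4/11 · 1/10 = 2/55, 1/11 · 1/10 = 1/110, 3/11 · 0 = 0; with total 1/22.
By Bayes' rule, P(r = 2 | data) = (2/55) / (1/22) = 4/5.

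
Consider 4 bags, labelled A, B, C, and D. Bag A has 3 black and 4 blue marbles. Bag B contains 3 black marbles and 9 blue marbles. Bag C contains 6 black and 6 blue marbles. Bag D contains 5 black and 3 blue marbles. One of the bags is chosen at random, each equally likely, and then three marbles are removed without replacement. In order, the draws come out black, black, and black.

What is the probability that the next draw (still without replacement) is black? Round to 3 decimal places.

Compute the likelihood of the observed sequence for each case: P(data | bag A) = (3/7)(2/6)(1/5) = 0.028571; P(data | bag B) = (3/12)(2/11)(1/10) = 0.0045455; P(data | bag C) = (6/12)(5/11)(4/10) = 0.090909; P(data | bag D) = (5/8)(4/7)(3/6) = 0.17857.
Weighting by the prior gives 1/4 · 0.028571 = 0.0071429, 1/4 · 0.0045455 = 0.0011364, 1/4 · 0.090909 = 0.022727, 1/4 · 0.17857 = 0.044643; these sum to 0.075649.
Dividing through by the total gives posterior P(bag A | data) = 0.094421, P(bag B | data) = 0.015021, P(bag C | data) = 0.30043, P(bag D | data) = 0.59013.
So P(black next | data) = Σ P(black next | H) P(H | data) = (0)(0.094421) + (0)(0.015021) + (1/3)(0.30043) + (2/5)(0.59013) = 0.33619.

0.336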